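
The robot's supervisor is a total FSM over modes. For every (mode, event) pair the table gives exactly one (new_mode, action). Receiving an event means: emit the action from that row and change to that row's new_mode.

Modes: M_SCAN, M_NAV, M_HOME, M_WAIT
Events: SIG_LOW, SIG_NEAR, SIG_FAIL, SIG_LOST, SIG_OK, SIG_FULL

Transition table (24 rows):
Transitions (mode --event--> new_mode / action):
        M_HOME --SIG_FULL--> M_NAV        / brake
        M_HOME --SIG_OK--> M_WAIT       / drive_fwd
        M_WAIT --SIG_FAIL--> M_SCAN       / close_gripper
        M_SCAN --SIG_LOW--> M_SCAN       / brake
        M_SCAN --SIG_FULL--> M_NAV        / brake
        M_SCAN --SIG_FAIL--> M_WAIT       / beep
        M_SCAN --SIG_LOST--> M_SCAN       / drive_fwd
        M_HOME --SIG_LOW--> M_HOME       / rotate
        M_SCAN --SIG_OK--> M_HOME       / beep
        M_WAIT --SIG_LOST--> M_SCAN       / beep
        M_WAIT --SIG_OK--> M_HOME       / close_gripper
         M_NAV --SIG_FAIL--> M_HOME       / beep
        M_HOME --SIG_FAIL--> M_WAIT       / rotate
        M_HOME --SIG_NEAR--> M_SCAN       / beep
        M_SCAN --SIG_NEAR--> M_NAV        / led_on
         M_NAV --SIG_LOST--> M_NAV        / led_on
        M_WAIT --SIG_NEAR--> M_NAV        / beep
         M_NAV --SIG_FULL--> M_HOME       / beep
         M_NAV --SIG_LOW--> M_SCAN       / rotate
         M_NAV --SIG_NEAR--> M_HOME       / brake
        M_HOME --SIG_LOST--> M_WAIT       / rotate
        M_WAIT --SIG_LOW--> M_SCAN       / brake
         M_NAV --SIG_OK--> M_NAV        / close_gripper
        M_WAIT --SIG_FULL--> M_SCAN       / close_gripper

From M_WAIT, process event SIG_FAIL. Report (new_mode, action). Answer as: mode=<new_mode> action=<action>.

mode=M_SCAN action=close_gripper

current mode = M_WAIT; filter table to that mode:
  (M_WAIT, SIG_FAIL) → (M_SCAN, close_gripper)  ← event matches
  (M_WAIT, SIG_LOST) → (M_SCAN, beep)
  (M_WAIT, SIG_OK) → (M_HOME, close_gripper)
  (M_WAIT, SIG_NEAR) → (M_NAV, beep)
  (M_WAIT, SIG_LOW) → (M_SCAN, brake)
  (M_WAIT, SIG_FULL) → (M_SCAN, close_gripper)
event = SIG_FAIL selects (M_SCAN, close_gripper)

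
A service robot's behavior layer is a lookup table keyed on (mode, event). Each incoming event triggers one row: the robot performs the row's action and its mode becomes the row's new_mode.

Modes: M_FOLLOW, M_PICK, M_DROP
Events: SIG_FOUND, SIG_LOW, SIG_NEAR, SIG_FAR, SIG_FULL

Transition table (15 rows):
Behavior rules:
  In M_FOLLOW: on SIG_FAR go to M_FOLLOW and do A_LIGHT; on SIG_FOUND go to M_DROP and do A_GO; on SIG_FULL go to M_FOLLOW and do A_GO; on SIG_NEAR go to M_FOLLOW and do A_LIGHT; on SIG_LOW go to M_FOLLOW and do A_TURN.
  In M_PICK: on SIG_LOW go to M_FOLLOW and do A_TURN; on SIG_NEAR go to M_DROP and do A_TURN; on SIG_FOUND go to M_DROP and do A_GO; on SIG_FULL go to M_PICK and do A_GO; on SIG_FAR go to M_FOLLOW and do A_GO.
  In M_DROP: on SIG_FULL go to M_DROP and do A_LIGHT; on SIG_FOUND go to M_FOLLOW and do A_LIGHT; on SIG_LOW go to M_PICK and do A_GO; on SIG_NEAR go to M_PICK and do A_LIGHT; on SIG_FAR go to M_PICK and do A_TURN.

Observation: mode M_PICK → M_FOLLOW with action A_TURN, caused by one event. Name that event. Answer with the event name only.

try SIG_FOUND: (M_PICK, SIG_FOUND) → (M_DROP, A_GO)
try SIG_LOW: (M_PICK, SIG_LOW) → (M_FOLLOW, A_TURN)  ← matches
try SIG_NEAR: (M_PICK, SIG_NEAR) → (M_DROP, A_TURN)
try SIG_FAR: (M_PICK, SIG_FAR) → (M_FOLLOW, A_GO)
try SIG_FULL: (M_PICK, SIG_FULL) → (M_PICK, A_GO)

SIG_LOW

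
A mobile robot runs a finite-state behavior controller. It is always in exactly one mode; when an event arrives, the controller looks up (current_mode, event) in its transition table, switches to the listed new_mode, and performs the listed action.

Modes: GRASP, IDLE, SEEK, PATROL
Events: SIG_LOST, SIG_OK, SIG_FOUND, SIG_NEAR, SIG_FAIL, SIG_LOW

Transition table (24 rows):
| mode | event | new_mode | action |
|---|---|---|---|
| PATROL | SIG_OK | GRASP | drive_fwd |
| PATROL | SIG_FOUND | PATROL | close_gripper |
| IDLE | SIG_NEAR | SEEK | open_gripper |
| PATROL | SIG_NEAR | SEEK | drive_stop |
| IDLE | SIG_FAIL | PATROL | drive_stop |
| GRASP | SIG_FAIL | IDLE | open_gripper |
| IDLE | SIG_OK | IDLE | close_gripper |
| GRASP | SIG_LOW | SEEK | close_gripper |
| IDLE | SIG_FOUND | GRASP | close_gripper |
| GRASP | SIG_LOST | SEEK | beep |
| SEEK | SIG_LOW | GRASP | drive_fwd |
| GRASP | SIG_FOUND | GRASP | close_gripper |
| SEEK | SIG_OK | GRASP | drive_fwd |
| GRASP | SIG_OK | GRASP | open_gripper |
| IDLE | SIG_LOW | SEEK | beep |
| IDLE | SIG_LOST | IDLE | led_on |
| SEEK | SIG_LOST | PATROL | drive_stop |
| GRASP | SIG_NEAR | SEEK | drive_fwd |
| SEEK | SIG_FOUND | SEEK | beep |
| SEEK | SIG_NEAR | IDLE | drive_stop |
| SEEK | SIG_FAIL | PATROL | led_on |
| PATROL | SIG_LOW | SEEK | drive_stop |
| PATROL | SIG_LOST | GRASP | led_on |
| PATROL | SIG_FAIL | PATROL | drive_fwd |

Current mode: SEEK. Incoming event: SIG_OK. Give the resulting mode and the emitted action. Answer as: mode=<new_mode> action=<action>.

current mode = SEEK; filter table to that mode:
  (SEEK, SIG_LOW) → (GRASP, drive_fwd)
  (SEEK, SIG_OK) → (GRASP, drive_fwd)  ← event matches
  (SEEK, SIG_LOST) → (PATROL, drive_stop)
  (SEEK, SIG_FOUND) → (SEEK, beep)
  (SEEK, SIG_NEAR) → (IDLE, drive_stop)
  (SEEK, SIG_FAIL) → (PATROL, led_on)
event = SIG_OK selects (GRASP, drive_fwd)

mode=GRASP action=drive_fwd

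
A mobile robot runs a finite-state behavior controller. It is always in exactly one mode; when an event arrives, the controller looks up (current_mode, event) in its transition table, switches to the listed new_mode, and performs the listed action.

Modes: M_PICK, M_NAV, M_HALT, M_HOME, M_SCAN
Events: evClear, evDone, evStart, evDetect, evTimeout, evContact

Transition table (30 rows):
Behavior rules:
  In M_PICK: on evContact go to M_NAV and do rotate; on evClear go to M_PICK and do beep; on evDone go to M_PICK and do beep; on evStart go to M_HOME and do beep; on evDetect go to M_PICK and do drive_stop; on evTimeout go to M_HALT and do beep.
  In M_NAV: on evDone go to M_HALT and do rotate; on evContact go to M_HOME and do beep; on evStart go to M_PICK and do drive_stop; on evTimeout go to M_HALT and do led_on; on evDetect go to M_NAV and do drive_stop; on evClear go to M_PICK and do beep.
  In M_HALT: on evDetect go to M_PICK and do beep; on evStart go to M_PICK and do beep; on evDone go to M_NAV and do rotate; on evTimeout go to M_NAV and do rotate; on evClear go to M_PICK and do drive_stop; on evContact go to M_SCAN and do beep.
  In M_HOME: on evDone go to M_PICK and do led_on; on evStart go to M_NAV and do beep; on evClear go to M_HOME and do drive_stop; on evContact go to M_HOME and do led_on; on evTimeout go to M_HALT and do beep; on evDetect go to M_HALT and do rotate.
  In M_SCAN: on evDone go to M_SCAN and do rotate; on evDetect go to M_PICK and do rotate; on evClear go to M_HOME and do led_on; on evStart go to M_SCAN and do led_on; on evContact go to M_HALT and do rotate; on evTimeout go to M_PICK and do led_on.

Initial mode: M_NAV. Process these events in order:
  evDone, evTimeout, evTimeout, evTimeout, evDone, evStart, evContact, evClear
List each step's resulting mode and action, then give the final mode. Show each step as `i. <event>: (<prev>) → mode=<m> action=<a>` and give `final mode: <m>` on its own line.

final mode: M_PICK

1. evDone: (M_NAV) → mode=M_HALT action=rotate
2. evTimeout: (M_HALT) → mode=M_NAV action=rotate
3. evTimeout: (M_NAV) → mode=M_HALT action=led_on
4. evTimeout: (M_HALT) → mode=M_NAV action=rotate
5. evDone: (M_NAV) → mode=M_HALT action=rotate
6. evStart: (M_HALT) → mode=M_PICK action=beep
7. evContact: (M_PICK) → mode=M_NAV action=rotate
8. evClear: (M_NAV) → mode=M_PICK action=beep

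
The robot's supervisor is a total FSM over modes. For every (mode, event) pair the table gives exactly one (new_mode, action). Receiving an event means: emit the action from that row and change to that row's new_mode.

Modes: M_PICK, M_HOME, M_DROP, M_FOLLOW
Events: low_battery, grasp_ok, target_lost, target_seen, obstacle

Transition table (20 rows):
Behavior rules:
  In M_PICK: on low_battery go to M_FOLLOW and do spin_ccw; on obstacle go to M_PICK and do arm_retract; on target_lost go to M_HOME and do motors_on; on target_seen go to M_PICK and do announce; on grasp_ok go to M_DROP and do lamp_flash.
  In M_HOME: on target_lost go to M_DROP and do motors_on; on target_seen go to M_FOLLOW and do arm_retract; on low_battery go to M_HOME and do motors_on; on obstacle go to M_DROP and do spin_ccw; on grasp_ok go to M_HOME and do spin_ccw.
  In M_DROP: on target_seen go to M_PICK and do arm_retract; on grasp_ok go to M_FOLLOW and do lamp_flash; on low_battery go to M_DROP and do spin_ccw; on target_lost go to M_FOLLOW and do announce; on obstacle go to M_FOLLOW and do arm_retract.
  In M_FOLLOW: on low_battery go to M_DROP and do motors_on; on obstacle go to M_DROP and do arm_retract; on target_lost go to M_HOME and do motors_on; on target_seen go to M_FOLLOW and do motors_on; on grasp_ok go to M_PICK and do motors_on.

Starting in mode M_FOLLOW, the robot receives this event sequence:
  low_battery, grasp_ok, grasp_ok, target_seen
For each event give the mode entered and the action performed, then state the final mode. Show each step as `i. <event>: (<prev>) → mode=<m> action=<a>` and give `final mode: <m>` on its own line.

final mode: M_PICK

1. low_battery: (M_FOLLOW) → mode=M_DROP action=motors_on
2. grasp_ok: (M_DROP) → mode=M_FOLLOW action=lamp_flash
3. grasp_ok: (M_FOLLOW) → mode=M_PICK action=motors_on
4. target_seen: (M_PICK) → mode=M_PICK action=announce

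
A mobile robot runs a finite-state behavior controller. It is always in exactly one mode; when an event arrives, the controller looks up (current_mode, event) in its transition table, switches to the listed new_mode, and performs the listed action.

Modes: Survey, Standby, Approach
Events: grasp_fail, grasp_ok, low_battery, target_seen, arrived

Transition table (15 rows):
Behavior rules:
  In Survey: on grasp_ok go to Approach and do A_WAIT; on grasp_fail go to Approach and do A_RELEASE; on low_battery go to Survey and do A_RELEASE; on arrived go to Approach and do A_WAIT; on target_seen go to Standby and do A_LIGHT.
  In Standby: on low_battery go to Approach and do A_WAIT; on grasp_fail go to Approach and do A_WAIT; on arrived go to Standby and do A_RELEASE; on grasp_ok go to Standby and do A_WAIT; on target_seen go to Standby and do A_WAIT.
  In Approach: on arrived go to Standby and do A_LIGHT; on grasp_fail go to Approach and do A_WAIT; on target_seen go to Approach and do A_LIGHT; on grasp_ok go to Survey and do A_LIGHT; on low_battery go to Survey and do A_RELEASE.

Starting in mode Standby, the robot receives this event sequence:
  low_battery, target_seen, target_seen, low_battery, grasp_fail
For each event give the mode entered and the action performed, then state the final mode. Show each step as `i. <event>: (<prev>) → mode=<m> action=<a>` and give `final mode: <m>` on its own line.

1. low_battery: (Standby) → mode=Approach action=A_WAIT
2. target_seen: (Approach) → mode=Approach action=A_LIGHT
3. target_seen: (Approach) → mode=Approach action=A_LIGHT
4. low_battery: (Approach) → mode=Survey action=A_RELEASE
5. grasp_fail: (Survey) → mode=Approach action=A_RELEASE

final mode: Approach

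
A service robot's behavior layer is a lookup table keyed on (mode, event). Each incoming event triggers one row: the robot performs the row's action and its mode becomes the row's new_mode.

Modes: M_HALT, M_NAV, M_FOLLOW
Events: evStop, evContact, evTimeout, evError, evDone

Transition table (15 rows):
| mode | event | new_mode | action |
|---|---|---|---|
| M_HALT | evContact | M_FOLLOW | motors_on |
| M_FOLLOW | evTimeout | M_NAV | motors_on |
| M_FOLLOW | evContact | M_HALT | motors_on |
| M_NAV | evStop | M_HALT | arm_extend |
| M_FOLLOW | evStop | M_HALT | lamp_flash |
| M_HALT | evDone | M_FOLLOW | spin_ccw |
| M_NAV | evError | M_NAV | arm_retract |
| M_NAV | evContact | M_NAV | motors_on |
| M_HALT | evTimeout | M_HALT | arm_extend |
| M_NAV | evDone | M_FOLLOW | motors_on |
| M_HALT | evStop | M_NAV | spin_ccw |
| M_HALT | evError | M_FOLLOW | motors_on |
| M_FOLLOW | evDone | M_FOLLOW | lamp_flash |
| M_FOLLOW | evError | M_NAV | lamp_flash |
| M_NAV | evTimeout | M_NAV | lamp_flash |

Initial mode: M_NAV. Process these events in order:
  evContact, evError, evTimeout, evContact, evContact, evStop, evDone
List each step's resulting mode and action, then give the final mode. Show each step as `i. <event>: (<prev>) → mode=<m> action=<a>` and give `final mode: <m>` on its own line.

final mode: M_FOLLOW

1. evContact: (M_NAV) → mode=M_NAV action=motors_on
2. evError: (M_NAV) → mode=M_NAV action=arm_retract
3. evTimeout: (M_NAV) → mode=M_NAV action=lamp_flash
4. evContact: (M_NAV) → mode=M_NAV action=motors_on
5. evContact: (M_NAV) → mode=M_NAV action=motors_on
6. evStop: (M_NAV) → mode=M_HALT action=arm_extend
7. evDone: (M_HALT) → mode=M_FOLLOW action=spin_ccw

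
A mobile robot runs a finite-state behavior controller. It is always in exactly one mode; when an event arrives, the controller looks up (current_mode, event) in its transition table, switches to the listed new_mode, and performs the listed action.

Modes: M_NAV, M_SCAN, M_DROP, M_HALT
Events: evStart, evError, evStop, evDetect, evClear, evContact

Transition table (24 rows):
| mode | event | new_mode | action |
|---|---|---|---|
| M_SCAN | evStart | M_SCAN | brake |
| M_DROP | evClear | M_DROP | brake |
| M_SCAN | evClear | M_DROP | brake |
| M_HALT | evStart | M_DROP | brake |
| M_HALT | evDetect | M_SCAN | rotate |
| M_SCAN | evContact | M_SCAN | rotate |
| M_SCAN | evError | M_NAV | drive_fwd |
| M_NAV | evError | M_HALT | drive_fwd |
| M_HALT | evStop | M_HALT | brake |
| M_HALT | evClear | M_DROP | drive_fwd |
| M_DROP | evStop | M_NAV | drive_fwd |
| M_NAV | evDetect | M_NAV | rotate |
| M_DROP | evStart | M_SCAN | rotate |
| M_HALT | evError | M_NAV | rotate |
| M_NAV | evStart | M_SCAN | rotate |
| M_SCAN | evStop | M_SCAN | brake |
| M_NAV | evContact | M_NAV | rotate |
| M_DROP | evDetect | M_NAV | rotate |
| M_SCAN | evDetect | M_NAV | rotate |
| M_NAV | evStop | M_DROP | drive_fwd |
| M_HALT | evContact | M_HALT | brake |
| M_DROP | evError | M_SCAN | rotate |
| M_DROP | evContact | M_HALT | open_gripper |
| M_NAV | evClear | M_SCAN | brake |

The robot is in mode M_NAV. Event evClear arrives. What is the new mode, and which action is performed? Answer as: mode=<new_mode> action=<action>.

current mode = M_NAV; filter table to that mode:
  (M_NAV, evError) → (M_HALT, drive_fwd)
  (M_NAV, evDetect) → (M_NAV, rotate)
  (M_NAV, evStart) → (M_SCAN, rotate)
  (M_NAV, evContact) → (M_NAV, rotate)
  (M_NAV, evStop) → (M_DROP, drive_fwd)
  (M_NAV, evClear) → (M_SCAN, brake)  ← event matches
event = evClear selects (M_SCAN, brake)

mode=M_SCAN action=brake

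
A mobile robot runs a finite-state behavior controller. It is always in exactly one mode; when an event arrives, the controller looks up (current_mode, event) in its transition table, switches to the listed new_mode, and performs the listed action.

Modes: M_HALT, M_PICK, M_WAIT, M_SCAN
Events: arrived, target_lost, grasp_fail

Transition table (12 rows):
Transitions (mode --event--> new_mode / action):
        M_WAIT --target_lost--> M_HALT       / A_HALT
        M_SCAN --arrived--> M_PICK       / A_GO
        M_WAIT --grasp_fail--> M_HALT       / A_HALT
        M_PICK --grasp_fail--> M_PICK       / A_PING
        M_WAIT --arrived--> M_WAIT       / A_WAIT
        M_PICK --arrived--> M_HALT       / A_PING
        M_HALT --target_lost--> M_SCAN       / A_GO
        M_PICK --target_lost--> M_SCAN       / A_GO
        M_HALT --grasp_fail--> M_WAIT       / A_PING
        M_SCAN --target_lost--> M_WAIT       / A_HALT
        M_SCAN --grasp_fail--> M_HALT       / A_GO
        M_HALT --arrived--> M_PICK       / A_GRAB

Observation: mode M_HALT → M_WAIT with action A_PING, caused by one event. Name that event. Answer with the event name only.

grasp_fail

try arrived: (M_HALT, arrived) → (M_PICK, A_GRAB)
try target_lost: (M_HALT, target_lost) → (M_SCAN, A_GO)
try grasp_fail: (M_HALT, grasp_fail) → (M_WAIT, A_PING)  ← matches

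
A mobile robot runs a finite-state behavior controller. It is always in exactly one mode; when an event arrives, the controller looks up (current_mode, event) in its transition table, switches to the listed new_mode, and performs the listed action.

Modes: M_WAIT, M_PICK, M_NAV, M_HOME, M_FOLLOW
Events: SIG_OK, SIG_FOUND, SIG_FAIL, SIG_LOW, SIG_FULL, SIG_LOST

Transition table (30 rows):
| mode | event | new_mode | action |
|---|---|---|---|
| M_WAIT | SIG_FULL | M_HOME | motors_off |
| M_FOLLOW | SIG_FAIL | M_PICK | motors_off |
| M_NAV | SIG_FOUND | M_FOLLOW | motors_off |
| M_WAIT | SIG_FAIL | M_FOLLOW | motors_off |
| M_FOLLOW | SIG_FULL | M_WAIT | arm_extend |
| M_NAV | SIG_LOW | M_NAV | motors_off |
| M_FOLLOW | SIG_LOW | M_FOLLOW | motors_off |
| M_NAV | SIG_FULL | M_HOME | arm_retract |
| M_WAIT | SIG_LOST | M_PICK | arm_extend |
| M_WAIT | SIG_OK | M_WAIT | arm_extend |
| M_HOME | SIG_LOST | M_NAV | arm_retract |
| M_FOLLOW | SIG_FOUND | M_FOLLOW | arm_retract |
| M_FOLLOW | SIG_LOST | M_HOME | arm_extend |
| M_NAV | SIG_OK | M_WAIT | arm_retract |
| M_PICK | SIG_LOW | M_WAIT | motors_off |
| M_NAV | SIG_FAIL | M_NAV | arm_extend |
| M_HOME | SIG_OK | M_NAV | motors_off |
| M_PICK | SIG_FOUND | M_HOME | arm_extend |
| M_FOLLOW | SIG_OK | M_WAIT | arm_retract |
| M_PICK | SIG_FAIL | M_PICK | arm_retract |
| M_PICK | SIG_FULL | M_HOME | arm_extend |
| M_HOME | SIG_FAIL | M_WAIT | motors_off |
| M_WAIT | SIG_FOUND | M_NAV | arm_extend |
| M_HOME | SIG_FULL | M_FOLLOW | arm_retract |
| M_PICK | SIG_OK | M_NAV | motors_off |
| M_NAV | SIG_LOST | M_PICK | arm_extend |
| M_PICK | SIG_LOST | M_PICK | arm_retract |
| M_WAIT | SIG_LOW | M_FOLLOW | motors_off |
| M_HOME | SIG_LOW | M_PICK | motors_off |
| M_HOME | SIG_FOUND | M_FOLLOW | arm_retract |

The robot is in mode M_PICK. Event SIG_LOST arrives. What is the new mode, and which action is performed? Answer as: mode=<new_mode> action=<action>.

current mode = M_PICK; filter table to that mode:
  (M_PICK, SIG_LOW) → (M_WAIT, motors_off)
  (M_PICK, SIG_FOUND) → (M_HOME, arm_extend)
  (M_PICK, SIG_FAIL) → (M_PICK, arm_retract)
  (M_PICK, SIG_FULL) → (M_HOME, arm_extend)
  (M_PICK, SIG_OK) → (M_NAV, motors_off)
  (M_PICK, SIG_LOST) → (M_PICK, arm_retract)  ← event matches
event = SIG_LOST selects (M_PICK, arm_retract)

mode=M_PICK action=arm_retract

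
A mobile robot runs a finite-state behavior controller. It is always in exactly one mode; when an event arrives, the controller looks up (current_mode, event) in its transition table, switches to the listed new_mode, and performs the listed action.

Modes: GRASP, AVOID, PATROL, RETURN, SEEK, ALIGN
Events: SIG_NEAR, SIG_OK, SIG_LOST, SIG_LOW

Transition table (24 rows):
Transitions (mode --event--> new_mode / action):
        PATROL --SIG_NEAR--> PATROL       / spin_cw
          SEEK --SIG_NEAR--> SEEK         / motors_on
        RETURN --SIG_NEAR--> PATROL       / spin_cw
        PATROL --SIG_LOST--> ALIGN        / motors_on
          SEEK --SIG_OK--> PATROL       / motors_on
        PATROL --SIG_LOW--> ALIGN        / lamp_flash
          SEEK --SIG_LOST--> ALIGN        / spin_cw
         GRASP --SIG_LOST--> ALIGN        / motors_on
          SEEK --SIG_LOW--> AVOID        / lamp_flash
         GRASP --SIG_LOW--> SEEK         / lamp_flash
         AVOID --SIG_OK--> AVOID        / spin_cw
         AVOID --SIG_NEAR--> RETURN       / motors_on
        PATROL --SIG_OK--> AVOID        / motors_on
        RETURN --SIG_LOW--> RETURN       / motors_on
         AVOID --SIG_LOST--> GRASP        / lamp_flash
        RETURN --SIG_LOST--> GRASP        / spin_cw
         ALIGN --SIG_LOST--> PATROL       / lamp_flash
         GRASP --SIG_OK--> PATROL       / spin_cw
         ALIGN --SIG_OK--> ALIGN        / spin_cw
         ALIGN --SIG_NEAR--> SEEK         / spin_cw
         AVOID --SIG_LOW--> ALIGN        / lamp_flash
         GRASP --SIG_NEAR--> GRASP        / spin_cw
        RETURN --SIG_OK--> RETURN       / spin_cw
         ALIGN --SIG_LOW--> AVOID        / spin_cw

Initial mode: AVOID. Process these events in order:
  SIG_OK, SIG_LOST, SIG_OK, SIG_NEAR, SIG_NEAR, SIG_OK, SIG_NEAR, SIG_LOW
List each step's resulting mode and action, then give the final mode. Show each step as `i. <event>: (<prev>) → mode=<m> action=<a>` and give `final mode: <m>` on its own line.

final mode: RETURN

1. SIG_OK: (AVOID) → mode=AVOID action=spin_cw
2. SIG_LOST: (AVOID) → mode=GRASP action=lamp_flash
3. SIG_OK: (GRASP) → mode=PATROL action=spin_cw
4. SIG_NEAR: (PATROL) → mode=PATROL action=spin_cw
5. SIG_NEAR: (PATROL) → mode=PATROL action=spin_cw
6. SIG_OK: (PATROL) → mode=AVOID action=motors_on
7. SIG_NEAR: (AVOID) → mode=RETURN action=motors_on
8. SIG_LOW: (RETURN) → mode=RETURN action=motors_on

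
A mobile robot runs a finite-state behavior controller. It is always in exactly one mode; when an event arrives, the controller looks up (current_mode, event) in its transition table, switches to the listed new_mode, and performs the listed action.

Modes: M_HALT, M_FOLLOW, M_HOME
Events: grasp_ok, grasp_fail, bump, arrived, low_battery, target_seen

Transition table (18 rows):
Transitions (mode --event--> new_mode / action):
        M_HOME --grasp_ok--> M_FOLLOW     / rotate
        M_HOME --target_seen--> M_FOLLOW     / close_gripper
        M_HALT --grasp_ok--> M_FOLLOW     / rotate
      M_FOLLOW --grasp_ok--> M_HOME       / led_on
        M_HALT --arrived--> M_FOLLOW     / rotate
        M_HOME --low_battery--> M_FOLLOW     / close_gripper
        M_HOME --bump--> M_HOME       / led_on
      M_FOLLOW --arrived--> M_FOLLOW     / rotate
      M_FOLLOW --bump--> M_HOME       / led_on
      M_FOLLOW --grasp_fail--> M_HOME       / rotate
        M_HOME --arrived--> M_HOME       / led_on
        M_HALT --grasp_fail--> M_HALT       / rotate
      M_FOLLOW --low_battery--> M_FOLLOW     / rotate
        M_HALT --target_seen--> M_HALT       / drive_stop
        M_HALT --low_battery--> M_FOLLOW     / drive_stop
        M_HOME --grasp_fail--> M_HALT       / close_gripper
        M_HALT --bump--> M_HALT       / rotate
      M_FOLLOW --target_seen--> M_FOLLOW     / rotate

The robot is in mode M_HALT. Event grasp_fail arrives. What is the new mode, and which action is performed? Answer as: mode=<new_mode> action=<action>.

mode=M_HALT action=rotate

current mode = M_HALT; filter table to that mode:
  (M_HALT, grasp_ok) → (M_FOLLOW, rotate)
  (M_HALT, arrived) → (M_FOLLOW, rotate)
  (M_HALT, grasp_fail) → (M_HALT, rotate)  ← event matches
  (M_HALT, target_seen) → (M_HALT, drive_stop)
  (M_HALT, low_battery) → (M_FOLLOW, drive_stop)
  (M_HALT, bump) → (M_HALT, rotate)
event = grasp_fail selects (M_HALT, rotate)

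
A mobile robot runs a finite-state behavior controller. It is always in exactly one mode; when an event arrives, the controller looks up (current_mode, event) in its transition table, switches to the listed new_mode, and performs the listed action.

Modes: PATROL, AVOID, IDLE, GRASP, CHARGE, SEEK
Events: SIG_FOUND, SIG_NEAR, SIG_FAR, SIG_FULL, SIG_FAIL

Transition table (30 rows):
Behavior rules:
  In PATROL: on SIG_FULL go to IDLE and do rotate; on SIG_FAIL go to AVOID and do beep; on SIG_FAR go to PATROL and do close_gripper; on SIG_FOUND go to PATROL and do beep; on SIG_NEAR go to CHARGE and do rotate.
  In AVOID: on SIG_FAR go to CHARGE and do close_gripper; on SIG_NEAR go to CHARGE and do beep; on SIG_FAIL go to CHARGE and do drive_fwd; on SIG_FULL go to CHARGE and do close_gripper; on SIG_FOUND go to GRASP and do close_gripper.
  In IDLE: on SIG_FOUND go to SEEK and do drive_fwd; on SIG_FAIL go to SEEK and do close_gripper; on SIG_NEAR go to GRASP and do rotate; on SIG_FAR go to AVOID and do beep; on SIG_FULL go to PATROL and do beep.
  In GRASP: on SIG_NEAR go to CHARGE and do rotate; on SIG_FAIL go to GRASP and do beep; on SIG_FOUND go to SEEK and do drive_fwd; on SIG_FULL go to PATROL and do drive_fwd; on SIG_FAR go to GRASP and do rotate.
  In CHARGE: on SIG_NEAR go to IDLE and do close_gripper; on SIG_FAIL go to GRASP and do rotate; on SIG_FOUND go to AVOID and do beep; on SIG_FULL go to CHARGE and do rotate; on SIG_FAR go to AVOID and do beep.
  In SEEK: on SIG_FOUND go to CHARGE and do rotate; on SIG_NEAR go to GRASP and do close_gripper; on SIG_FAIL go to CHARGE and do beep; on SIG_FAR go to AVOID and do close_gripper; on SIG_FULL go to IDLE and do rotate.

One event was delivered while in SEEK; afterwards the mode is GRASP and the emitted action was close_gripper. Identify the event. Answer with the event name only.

SIG_NEAR

try SIG_FOUND: (SEEK, SIG_FOUND) → (CHARGE, rotate)
try SIG_NEAR: (SEEK, SIG_NEAR) → (GRASP, close_gripper)  ← matches
try SIG_FAR: (SEEK, SIG_FAR) → (AVOID, close_gripper)
try SIG_FULL: (SEEK, SIG_FULL) → (IDLE, rotate)
try SIG_FAIL: (SEEK, SIG_FAIL) → (CHARGE, beep)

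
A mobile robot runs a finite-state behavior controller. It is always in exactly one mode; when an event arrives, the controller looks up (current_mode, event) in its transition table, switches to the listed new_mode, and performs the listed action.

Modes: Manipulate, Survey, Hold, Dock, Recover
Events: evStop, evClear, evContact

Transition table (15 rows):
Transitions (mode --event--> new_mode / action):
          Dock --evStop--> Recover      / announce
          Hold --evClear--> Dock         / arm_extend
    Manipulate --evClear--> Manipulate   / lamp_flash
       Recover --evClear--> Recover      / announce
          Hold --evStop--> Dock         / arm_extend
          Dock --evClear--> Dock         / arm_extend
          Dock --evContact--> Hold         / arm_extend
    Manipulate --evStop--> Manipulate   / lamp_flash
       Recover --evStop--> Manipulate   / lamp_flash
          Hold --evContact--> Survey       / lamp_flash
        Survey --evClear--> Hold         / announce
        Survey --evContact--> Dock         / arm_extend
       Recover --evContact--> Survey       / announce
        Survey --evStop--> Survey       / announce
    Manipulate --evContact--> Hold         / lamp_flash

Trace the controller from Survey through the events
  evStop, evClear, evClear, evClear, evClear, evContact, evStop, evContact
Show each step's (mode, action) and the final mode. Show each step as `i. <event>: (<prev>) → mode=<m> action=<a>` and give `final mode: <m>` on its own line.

final mode: Hold

1. evStop: (Survey) → mode=Survey action=announce
2. evClear: (Survey) → mode=Hold action=announce
3. evClear: (Hold) → mode=Dock action=arm_extend
4. evClear: (Dock) → mode=Dock action=arm_extend
5. evClear: (Dock) → mode=Dock action=arm_extend
6. evContact: (Dock) → mode=Hold action=arm_extend
7. evStop: (Hold) → mode=Dock action=arm_extend
8. evContact: (Dock) → mode=Hold action=arm_extend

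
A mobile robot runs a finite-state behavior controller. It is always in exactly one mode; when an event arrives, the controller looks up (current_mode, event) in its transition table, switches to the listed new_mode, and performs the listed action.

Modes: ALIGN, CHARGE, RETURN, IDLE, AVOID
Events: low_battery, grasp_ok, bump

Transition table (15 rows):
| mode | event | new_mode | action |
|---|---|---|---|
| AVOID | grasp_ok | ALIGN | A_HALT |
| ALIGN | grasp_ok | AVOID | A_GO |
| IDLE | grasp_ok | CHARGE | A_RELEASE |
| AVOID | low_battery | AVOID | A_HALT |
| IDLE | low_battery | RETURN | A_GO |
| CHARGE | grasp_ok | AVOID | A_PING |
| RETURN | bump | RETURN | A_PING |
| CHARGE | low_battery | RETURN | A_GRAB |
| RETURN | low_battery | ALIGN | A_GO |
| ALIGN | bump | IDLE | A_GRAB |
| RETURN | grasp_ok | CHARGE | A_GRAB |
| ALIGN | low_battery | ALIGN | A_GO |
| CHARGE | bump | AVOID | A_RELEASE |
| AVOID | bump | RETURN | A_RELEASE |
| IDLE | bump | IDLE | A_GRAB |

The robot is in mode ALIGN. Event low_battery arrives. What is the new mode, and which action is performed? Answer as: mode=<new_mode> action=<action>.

current mode = ALIGN; filter table to that mode:
  (ALIGN, grasp_ok) → (AVOID, A_GO)
  (ALIGN, bump) → (IDLE, A_GRAB)
  (ALIGN, low_battery) → (ALIGN, A_GO)  ← event matches
event = low_battery selects (ALIGN, A_GO)

mode=ALIGN action=A_GO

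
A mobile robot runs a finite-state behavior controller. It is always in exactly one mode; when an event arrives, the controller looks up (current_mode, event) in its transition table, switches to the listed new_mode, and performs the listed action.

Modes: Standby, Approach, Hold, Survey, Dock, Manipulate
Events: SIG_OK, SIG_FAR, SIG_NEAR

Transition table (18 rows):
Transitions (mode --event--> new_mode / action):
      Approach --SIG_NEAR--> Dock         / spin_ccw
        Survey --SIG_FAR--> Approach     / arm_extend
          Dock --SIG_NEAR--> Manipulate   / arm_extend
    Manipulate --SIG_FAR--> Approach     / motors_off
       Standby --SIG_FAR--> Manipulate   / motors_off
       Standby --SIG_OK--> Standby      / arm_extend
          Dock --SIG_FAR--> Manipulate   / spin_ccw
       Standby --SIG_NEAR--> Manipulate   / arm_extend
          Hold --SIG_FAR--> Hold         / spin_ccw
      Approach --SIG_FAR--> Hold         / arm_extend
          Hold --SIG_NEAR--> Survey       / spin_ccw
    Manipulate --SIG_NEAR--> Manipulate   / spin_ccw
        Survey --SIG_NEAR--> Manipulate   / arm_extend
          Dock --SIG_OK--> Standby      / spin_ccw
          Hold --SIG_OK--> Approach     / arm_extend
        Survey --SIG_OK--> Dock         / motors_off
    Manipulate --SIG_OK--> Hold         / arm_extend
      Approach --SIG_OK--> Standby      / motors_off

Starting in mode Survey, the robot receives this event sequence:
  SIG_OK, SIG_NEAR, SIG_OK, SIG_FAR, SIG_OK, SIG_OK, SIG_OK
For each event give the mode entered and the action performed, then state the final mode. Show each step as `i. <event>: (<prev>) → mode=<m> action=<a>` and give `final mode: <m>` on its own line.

1. SIG_OK: (Survey) → mode=Dock action=motors_off
2. SIG_NEAR: (Dock) → mode=Manipulate action=arm_extend
3. SIG_OK: (Manipulate) → mode=Hold action=arm_extend
4. SIG_FAR: (Hold) → mode=Hold action=spin_ccw
5. SIG_OK: (Hold) → mode=Approach action=arm_extend
6. SIG_OK: (Approach) → mode=Standby action=motors_off
7. SIG_OK: (Standby) → mode=Standby action=arm_extend

final mode: Standby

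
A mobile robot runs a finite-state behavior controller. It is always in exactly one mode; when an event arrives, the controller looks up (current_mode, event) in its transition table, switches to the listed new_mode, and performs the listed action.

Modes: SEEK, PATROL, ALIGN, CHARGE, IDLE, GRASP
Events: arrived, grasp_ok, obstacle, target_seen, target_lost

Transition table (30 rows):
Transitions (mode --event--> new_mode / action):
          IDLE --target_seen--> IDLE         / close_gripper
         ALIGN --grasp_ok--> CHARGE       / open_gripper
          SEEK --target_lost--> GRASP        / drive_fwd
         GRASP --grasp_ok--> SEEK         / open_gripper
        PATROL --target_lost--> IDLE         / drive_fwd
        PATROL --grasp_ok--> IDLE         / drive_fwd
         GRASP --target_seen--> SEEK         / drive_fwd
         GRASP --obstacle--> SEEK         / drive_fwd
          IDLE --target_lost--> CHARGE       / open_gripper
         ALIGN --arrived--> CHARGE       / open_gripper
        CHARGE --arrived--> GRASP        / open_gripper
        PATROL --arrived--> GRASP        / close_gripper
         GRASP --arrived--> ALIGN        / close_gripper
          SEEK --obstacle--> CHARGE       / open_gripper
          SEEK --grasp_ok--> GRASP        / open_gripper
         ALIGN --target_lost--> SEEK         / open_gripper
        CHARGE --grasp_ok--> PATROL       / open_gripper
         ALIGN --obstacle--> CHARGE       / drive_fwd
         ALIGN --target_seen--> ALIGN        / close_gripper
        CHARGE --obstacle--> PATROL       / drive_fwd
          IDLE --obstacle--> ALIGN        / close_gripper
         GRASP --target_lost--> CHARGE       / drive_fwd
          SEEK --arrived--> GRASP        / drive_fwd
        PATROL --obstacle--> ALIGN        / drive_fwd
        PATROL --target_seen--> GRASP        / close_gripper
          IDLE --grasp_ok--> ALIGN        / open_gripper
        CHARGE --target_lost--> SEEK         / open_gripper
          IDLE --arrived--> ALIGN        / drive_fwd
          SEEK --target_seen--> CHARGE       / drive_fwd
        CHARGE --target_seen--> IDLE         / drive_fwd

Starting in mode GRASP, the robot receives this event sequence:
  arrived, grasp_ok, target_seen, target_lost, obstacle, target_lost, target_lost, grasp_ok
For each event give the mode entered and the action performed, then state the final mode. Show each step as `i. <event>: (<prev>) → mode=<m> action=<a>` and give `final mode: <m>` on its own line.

1. arrived: (GRASP) → mode=ALIGN action=close_gripper
2. grasp_ok: (ALIGN) → mode=CHARGE action=open_gripper
3. target_seen: (CHARGE) → mode=IDLE action=drive_fwd
4. target_lost: (IDLE) → mode=CHARGE action=open_gripper
5. obstacle: (CHARGE) → mode=PATROL action=drive_fwd
6. target_lost: (PATROL) → mode=IDLE action=drive_fwd
7. target_lost: (IDLE) → mode=CHARGE action=open_gripper
8. grasp_ok: (CHARGE) → mode=PATROL action=open_gripper

final mode: PATROL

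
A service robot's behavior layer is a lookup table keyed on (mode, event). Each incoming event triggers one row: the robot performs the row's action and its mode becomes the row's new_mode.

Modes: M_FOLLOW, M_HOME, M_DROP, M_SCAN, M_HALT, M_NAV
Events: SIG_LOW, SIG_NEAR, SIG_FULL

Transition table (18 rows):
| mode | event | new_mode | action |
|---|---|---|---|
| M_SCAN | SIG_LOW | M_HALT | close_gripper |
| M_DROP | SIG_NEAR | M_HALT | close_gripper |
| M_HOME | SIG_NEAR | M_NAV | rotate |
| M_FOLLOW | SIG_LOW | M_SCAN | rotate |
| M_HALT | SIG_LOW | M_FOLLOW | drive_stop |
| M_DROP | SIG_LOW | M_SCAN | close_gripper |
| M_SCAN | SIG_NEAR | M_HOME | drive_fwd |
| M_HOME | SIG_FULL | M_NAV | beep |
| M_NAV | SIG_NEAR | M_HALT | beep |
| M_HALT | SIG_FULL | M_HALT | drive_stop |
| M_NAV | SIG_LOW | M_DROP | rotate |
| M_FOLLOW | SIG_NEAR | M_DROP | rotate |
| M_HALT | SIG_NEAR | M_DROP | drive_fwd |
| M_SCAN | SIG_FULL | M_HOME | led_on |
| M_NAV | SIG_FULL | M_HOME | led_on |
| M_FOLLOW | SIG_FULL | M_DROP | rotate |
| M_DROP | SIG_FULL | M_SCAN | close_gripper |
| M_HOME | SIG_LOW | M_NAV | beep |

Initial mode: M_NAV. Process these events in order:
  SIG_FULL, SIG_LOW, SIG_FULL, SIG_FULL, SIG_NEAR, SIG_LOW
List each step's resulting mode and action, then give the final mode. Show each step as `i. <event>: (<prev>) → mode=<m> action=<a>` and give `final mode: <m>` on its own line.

1. SIG_FULL: (M_NAV) → mode=M_HOME action=led_on
2. SIG_LOW: (M_HOME) → mode=M_NAV action=beep
3. SIG_FULL: (M_NAV) → mode=M_HOME action=led_on
4. SIG_FULL: (M_HOME) → mode=M_NAV action=beep
5. SIG_NEAR: (M_NAV) → mode=M_HALT action=beep
6. SIG_LOW: (M_HALT) → mode=M_FOLLOW action=drive_stop

final mode: M_FOLLOW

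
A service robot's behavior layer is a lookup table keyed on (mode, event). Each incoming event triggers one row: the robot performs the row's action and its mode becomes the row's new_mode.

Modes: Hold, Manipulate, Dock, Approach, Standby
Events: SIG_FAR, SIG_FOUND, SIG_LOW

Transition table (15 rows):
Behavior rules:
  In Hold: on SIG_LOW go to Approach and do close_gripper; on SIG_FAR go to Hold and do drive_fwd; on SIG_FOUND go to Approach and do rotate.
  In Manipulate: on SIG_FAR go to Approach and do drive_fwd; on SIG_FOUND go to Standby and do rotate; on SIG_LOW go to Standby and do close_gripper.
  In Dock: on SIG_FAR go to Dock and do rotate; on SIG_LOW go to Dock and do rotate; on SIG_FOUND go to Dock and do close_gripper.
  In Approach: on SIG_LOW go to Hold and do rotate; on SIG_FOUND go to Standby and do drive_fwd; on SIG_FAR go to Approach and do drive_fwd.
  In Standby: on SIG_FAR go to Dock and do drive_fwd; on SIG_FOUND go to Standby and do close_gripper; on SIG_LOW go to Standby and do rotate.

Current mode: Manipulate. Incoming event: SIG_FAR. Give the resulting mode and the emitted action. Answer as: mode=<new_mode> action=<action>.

mode=Approach action=drive_fwd

current mode = Manipulate; filter table to that mode:
  (Manipulate, SIG_FAR) → (Approach, drive_fwd)  ← event matches
  (Manipulate, SIG_FOUND) → (Standby, rotate)
  (Manipulate, SIG_LOW) → (Standby, close_gripper)
event = SIG_FAR selects (Approach, drive_fwd)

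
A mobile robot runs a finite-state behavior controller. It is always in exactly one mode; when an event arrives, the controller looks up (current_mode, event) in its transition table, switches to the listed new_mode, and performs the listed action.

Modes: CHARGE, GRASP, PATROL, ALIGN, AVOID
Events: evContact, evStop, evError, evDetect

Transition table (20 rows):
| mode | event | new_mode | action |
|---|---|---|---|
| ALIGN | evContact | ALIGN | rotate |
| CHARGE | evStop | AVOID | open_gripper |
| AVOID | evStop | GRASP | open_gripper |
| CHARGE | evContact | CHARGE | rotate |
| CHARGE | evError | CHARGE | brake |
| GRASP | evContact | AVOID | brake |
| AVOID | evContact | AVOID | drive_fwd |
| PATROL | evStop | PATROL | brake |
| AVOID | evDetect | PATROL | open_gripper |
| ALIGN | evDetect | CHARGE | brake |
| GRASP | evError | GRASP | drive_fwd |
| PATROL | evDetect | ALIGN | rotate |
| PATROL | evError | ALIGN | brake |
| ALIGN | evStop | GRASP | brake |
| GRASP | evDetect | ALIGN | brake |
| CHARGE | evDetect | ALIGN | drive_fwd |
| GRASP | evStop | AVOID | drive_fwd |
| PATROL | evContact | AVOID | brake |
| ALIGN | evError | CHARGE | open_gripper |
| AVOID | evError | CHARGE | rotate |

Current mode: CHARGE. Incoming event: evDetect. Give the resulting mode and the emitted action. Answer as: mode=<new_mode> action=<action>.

current mode = CHARGE; filter table to that mode:
  (CHARGE, evStop) → (AVOID, open_gripper)
  (CHARGE, evContact) → (CHARGE, rotate)
  (CHARGE, evError) → (CHARGE, brake)
  (CHARGE, evDetect) → (ALIGN, drive_fwd)  ← event matches
event = evDetect selects (ALIGN, drive_fwd)

mode=ALIGN action=drive_fwd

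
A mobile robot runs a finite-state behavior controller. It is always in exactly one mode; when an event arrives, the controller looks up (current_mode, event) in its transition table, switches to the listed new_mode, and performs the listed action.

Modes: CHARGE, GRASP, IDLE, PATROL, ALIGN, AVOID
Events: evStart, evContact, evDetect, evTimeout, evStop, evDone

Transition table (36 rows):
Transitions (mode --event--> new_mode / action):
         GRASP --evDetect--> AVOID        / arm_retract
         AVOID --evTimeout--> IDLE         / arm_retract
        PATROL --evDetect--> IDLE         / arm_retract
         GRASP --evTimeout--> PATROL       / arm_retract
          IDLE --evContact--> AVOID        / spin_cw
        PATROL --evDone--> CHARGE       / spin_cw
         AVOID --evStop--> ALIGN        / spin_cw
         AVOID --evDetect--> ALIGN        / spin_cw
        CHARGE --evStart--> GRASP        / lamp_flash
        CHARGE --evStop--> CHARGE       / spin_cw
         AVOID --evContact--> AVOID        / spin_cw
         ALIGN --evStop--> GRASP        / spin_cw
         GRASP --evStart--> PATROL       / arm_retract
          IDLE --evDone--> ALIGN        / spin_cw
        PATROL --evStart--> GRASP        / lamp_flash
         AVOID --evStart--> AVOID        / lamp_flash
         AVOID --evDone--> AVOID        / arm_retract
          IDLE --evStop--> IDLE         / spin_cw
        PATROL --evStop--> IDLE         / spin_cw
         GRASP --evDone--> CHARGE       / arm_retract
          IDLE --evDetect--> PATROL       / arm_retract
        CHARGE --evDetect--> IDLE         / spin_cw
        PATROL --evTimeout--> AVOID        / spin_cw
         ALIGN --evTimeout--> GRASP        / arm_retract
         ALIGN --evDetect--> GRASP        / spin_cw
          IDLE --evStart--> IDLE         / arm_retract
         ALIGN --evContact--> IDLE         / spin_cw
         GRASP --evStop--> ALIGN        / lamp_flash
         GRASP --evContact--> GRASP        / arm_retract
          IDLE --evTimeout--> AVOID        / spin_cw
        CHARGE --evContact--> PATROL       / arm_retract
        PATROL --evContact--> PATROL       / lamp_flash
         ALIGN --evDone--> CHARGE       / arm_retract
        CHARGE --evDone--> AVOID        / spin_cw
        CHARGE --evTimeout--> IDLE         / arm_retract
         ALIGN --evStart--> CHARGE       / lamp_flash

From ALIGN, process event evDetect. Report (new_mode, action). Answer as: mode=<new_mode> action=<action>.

current mode = ALIGN; filter table to that mode:
  (ALIGN, evStop) → (GRASP, spin_cw)
  (ALIGN, evTimeout) → (GRASP, arm_retract)
  (ALIGN, evDetect) → (GRASP, spin_cw)  ← event matches
  (ALIGN, evContact) → (IDLE, spin_cw)
  (ALIGN, evDone) → (CHARGE, arm_retract)
  (ALIGN, evStart) → (CHARGE, lamp_flash)
event = evDetect selects (GRASP, spin_cw)

mode=GRASP action=spin_cw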